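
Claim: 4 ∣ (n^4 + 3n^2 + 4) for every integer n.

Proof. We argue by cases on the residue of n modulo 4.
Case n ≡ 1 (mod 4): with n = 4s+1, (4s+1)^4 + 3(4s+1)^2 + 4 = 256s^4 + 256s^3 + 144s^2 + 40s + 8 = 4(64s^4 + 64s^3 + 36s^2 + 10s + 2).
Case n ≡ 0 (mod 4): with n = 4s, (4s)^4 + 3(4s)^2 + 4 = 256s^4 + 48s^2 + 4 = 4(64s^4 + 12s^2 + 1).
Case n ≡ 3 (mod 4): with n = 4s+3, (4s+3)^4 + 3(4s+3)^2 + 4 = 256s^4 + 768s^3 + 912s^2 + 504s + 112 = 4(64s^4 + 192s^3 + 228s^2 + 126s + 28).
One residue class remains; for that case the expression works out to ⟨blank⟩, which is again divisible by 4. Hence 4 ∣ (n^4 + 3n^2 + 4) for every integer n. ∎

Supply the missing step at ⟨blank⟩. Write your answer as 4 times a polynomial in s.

Only n ≡ 2 (mod 4) is unaccounted for. Put n = 4s+2:
(4s+2)^4 + 3(4s+2)^2 + 4 expands to 256s^4 + 512s^3 + 432s^2 + 176s + 32,
and factoring out 4 leaves 4(64s^4 + 128s^3 + 108s^2 + 44s + 8).

4(64s^4 + 128s^3 + 108s^2 + 44s + 8)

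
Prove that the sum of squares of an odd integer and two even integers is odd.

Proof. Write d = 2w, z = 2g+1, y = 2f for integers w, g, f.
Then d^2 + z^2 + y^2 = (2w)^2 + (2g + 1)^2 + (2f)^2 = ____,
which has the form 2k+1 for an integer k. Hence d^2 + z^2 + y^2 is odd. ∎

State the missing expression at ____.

Expanding: (2w)^2 + (2g + 1)^2 + (2f)^2 = 4f^2 + 4g^2 + 4g + 4w^2 + 1.
Every term except the constant is even, so this is 2(2f^2 + 2g^2 + 2g + 2w^2) + 1,
and 2f^2 + 2g^2 + 2g + 2w^2 ∈ ℤ gives the required form.

2(2f^2 + 2g^2 + 2g + 2w^2) + 1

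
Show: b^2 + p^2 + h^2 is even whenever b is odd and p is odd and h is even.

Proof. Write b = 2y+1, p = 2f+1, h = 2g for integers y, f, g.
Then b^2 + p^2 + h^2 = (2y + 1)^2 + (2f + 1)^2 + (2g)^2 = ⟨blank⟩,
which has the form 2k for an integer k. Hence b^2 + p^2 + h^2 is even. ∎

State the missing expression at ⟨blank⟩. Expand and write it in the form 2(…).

2(2f^2 + 2f + 2g^2 + 2y^2 + 2y + 1)

Expanding: (2y + 1)^2 + (2f + 1)^2 + (2g)^2 = 4f^2 + 4f + 4g^2 + 4y^2 + 4y + 2.
Every term is even; pulling out the factor of 2 gives 2(2f^2 + 2f + 2g^2 + 2y^2 + 2y + 1).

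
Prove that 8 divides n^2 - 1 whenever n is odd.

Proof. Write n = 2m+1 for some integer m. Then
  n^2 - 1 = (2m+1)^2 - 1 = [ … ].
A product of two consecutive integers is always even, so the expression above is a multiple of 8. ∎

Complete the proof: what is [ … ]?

(2m+1)^2 - 1 = 4m^2 + 4m + 1 - 1 = 4m^2 + 4m = 4m(m+1).
Since m and m+1 are consecutive, m(m+1) is even, and 4·(even) is a multiple of 8.

4m(m + 1)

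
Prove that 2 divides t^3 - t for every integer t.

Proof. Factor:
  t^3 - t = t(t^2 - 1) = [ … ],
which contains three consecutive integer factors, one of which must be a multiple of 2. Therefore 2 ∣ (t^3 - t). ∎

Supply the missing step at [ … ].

t(t^2 - 1) = t(t - 1)(t + 1) = (t - 1)t(t + 1).
These three factors are consecutive integers, so their product is divisible by 2.

(t - 1)t(t + 1)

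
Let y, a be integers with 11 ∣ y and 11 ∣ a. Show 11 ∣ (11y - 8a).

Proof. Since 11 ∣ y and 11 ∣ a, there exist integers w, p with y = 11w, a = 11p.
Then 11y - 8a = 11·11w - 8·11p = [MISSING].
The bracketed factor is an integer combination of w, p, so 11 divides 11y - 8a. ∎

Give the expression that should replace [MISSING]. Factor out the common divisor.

Each term has a factor of 11: 11·11w - 8·11p = 11·(-8p + 11w).
Since -8p + 11w is an integer, 11 ∣ (11y - 8a).

11(-8p + 11w)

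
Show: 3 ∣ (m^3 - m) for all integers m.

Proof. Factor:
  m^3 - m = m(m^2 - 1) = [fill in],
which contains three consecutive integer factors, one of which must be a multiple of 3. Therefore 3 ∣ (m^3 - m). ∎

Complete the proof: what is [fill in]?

m(m^2 - 1) = m(m - 1)(m + 1) = (m - 1)m(m + 1).
These three factors are consecutive integers, so their product is divisible by 3.

(m - 1)m(m + 1)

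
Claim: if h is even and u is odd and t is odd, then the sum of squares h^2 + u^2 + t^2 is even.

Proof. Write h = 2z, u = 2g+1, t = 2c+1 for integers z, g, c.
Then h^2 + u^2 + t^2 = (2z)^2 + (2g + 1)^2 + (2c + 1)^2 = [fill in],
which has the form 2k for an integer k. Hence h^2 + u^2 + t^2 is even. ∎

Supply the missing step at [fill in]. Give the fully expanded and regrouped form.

2(2c^2 + 2c + 2g^2 + 2g + 2z^2 + 1)

Expanding: (2z)^2 + (2g + 1)^2 + (2c + 1)^2 = 4c^2 + 4c + 4g^2 + 4g + 4z^2 + 2.
Every term is even; pulling out the factor of 2 gives 2(2c^2 + 2c + 2g^2 + 2g + 2z^2 + 1).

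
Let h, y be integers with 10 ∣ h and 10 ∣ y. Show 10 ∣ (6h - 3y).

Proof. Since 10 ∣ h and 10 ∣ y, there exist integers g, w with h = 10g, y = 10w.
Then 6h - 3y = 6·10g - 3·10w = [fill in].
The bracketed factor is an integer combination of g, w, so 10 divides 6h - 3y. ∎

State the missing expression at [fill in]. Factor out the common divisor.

10(6g - 3w)

Pull the common 10 out of every term: 6·10g - 3·10w = 10(6g - 3w).
6g - 3w is an integer, which exhibits the divisibility.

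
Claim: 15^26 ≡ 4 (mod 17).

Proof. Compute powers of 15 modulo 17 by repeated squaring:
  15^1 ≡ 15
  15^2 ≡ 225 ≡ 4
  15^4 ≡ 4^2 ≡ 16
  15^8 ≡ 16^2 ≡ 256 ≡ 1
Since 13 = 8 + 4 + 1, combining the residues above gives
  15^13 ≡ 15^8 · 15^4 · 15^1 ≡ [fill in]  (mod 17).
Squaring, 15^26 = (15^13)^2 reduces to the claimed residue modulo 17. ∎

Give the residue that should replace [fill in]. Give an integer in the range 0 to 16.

15^8 · 15^4 · 15^1 ≡ 1 · 16 · 15 = 240.
240 mod 17 = 2, so 15^13 ≡ 2 (mod 17).

2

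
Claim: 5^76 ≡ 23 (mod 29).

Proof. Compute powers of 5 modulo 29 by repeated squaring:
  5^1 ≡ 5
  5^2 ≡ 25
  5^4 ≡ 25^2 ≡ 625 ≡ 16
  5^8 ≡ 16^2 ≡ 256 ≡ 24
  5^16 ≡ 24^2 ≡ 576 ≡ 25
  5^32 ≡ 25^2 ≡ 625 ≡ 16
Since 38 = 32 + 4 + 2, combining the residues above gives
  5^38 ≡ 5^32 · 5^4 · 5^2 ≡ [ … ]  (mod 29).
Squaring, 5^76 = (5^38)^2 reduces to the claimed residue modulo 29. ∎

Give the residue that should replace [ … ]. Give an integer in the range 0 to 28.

20

Multiply the listed residues: 16 · 16 · 25 = 256 → 6400.
Reducing modulo 29: 6400 = 220·29 + 20, so 5^38 ≡ 20.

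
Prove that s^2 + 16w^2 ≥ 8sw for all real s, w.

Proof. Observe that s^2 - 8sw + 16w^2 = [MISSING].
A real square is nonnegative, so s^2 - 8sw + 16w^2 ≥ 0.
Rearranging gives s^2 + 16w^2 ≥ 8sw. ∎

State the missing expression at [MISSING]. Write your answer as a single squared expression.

s^2 - 8sw + 16w^2 is a perfect-square trinomial: the outer terms are (s)^2 and (4w)^2, and the cross term is -2·s·4w.
So s^2 - 8sw + 16w^2 = (s - 4w)^2 ≥ 0.

(s - 4w)^2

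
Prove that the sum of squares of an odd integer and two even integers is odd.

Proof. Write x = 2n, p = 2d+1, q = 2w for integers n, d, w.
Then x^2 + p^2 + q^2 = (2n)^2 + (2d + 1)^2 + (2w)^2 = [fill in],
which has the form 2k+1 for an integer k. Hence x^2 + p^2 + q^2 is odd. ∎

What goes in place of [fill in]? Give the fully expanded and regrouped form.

2(2d^2 + 2d + 2n^2 + 2w^2) + 1

Expanding: (2n)^2 + (2d + 1)^2 + (2w)^2 = 4d^2 + 4d + 4n^2 + 4w^2 + 1.
Every term except the constant is even, so this is 2(2d^2 + 2d + 2n^2 + 2w^2) + 1,
and 2d^2 + 2d + 2n^2 + 2w^2 ∈ ℤ gives the required form.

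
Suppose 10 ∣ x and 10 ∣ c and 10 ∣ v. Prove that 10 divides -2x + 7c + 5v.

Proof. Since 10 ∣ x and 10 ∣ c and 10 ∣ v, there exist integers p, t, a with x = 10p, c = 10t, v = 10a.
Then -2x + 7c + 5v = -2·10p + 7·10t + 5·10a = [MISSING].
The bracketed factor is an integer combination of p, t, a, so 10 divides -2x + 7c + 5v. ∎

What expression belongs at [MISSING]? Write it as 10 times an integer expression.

Pull the common 10 out of every term: -2·10p + 7·10t + 5·10a = 10(5a - 2p + 7t).
5a - 2p + 7t is an integer, which exhibits the divisibility.

10(5a - 2p + 7t)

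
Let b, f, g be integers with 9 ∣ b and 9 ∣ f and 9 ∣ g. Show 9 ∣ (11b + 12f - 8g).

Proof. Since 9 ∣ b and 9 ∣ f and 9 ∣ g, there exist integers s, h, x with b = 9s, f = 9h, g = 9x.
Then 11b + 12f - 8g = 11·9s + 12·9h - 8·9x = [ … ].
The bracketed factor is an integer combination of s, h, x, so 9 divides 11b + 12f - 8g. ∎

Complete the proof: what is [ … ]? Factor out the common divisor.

9(12h + 11s - 8x)

Pull the common 9 out of every term: 11·9s + 12·9h - 8·9x = 9(12h + 11s - 8x).
12h + 11s - 8x is an integer, which exhibits the divisibility.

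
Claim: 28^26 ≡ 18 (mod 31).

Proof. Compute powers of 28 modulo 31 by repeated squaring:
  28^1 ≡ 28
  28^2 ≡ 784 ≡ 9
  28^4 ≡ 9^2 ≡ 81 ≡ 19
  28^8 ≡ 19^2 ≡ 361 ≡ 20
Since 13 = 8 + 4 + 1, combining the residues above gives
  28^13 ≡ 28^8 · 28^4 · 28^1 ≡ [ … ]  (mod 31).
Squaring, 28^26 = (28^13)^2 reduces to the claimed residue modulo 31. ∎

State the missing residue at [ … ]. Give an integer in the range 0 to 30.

7

28^8 · 28^4 · 28^1 ≡ 20 · 19 · 28 = 10640.
10640 mod 31 = 7, so 28^13 ≡ 7 (mod 31).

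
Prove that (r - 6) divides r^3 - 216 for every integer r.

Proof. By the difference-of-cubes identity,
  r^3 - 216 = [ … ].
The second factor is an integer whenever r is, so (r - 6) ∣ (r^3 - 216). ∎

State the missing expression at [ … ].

(r - 6)(r^2 + 6r + 36)

Polynomial division of r^3 - 216 by r - 6 leaves remainder 0 and quotient r^2 + 6r + 36.
Hence r^3 - 216 = (r - 6)(r^2 + 6r + 36).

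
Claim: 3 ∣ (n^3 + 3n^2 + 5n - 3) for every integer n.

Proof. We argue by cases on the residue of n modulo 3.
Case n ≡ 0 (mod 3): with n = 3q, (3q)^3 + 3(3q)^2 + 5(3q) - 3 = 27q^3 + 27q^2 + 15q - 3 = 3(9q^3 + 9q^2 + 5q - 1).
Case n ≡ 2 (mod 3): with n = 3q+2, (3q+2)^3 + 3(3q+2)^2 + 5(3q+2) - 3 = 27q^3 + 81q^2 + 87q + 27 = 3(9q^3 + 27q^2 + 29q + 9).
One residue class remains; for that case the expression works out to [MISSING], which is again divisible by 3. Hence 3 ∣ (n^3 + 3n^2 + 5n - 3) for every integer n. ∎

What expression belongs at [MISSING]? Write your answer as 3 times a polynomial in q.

Only n ≡ 1 (mod 3) is unaccounted for. Put n = 3q+1:
(3q+1)^3 + 3(3q+1)^2 + 5(3q+1) - 3 expands to 27q^3 + 54q^2 + 42q + 6,
and factoring out 3 leaves 3(9q^3 + 18q^2 + 14q + 2).

3(9q^3 + 18q^2 + 14q + 2)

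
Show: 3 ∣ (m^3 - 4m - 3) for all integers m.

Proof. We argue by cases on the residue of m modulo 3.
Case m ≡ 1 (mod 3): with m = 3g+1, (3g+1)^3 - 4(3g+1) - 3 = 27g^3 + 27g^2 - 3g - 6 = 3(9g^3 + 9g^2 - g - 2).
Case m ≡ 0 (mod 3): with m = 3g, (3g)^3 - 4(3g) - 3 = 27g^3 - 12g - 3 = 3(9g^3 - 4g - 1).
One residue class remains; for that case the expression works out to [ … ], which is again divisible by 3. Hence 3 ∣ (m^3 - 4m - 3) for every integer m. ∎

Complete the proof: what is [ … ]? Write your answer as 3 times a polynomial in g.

Only m ≡ 2 (mod 3) is unaccounted for. Put m = 3g+2:
(3g+2)^3 - 4(3g+2) - 3 expands to 27g^3 + 54g^2 + 24g - 3,
and factoring out 3 leaves 3(9g^3 + 18g^2 + 8g - 1).

3(9g^3 + 18g^2 + 8g - 1)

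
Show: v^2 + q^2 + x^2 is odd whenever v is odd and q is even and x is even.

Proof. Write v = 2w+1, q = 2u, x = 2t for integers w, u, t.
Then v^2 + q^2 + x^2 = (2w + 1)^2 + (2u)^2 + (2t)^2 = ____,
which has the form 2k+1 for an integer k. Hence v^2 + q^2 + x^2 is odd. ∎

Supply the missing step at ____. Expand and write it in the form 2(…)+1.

(2w + 1)^2 + (2u)^2 + (2t)^2 = 4t^2 + 4u^2 + 4w^2 + 4w + 1
= 2(2t^2 + 2u^2 + 2w^2 + 2w) + 1.
Since 2t^2 + 2u^2 + 2w^2 + 2w is an integer, the sum of squares is of the form 2k+1 for an integer k.

2(2t^2 + 2u^2 + 2w^2 + 2w) + 1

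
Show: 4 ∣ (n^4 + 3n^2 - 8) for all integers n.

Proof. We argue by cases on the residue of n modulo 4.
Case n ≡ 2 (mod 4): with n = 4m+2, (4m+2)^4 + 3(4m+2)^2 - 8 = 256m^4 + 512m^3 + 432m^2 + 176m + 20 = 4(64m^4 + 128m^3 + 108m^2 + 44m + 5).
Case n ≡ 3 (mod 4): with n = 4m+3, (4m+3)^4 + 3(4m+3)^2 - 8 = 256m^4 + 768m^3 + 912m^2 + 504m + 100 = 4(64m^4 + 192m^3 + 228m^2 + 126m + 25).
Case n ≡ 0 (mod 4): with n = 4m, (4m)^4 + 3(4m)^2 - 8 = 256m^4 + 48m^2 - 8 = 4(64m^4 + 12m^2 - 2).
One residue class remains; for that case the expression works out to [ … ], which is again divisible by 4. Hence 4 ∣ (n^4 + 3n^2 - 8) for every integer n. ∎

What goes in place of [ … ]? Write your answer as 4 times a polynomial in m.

The residues treated are {2, 3, 0}, so the missing case is n ≡ 1 (mod 4); write n = 4m+1.
Then (4m+1)^4 + 3(4m+1)^2 - 8 = 256m^4 + 256m^3 + 144m^2 + 40m - 4 = 4(64m^4 + 64m^3 + 36m^2 + 10m - 1).

4(64m^4 + 64m^3 + 36m^2 + 10m - 1)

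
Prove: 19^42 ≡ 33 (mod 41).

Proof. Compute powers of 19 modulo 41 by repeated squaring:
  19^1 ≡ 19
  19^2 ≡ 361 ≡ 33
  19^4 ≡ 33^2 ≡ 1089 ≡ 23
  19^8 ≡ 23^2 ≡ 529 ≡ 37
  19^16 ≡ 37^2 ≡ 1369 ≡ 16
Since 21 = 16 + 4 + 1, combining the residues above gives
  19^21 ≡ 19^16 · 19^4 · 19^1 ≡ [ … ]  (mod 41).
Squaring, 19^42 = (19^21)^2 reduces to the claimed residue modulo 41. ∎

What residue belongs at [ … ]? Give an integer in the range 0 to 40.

22

Multiply the listed residues: 16 · 23 · 19 = 368 → 6992.
Reducing modulo 41: 6992 = 170·41 + 22, so 19^21 ≡ 22.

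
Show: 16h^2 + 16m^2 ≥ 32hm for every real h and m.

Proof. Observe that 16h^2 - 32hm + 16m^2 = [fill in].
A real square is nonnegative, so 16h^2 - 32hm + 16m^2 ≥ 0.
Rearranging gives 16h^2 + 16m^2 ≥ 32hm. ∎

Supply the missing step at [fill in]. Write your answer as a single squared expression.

The leading and trailing coefficients are 4^2 and 4^2, and 32 = 2·4·4, so the trinomial is (4h - 4m)^2.
Hence 16h^2 - 32hm + 16m^2 ≥ 0.

(4h - 4m)^2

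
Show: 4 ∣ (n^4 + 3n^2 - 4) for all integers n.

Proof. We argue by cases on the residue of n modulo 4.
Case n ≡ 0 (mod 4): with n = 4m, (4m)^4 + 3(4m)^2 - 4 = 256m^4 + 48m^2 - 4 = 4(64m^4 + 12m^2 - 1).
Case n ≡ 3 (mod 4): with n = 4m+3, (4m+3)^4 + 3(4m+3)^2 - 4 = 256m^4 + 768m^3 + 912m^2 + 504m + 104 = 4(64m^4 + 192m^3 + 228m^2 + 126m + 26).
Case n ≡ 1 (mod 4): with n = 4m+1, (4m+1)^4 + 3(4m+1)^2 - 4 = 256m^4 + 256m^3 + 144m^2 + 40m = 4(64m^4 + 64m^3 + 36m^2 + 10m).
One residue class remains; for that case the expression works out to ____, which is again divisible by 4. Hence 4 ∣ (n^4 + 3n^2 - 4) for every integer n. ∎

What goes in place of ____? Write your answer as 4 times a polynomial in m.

4(64m^4 + 128m^3 + 108m^2 + 44m + 6)

The residues treated are {0, 3, 1}, so the missing case is n ≡ 2 (mod 4); write n = 4m+2.
Then (4m+2)^4 + 3(4m+2)^2 - 4 = 256m^4 + 512m^3 + 432m^2 + 176m + 24 = 4(64m^4 + 128m^3 + 108m^2 + 44m + 6).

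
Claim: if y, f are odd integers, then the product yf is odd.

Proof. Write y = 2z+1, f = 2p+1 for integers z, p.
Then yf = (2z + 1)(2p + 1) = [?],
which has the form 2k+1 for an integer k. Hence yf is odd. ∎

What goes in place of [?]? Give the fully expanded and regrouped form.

(2z + 1)(2p + 1) = 4pz + 2p + 2z + 1
= 2(2pz + p + z) + 1.
Since 2pz + p + z is an integer, the product is of the form 2k+1 for an integer k.

2(2pz + p + z) + 1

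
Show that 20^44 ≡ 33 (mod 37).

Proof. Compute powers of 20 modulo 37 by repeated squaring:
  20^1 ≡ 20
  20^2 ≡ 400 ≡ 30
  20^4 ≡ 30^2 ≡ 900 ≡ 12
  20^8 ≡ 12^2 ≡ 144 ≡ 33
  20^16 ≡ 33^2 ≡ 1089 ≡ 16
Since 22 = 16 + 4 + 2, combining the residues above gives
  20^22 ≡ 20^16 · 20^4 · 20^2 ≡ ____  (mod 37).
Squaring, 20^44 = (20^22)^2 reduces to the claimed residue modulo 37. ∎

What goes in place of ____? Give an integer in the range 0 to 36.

20^16 · 20^4 · 20^2 ≡ 16 · 12 · 30 = 5760.
5760 mod 37 = 25, so 20^22 ≡ 25 (mod 37).

25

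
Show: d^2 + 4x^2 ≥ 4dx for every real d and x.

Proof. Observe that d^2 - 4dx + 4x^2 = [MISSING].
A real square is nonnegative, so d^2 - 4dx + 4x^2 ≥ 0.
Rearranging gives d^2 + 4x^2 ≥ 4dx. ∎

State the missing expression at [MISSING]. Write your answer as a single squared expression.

d^2 - 4dx + 4x^2 is a perfect-square trinomial: the outer terms are (d)^2 and (2x)^2, and the cross term is -2·d·2x.
So d^2 - 4dx + 4x^2 = (d - 2x)^2 ≥ 0.

(d - 2x)^2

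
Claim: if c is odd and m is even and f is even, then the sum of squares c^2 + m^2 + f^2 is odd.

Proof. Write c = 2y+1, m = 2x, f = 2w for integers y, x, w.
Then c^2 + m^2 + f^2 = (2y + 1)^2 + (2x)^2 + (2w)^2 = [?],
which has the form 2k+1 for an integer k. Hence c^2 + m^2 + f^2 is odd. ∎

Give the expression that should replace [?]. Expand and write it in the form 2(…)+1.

(2y + 1)^2 + (2x)^2 + (2w)^2 = 4w^2 + 4x^2 + 4y^2 + 4y + 1
= 2(2w^2 + 2x^2 + 2y^2 + 2y) + 1.
Since 2w^2 + 2x^2 + 2y^2 + 2y is an integer, the sum of squares is of the form 2k+1 for an integer k.

2(2w^2 + 2x^2 + 2y^2 + 2y) + 1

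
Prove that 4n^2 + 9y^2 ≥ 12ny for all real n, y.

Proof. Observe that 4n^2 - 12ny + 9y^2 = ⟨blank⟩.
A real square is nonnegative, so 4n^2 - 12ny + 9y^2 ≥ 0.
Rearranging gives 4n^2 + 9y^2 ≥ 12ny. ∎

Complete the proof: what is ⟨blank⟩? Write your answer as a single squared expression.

4n^2 - 12ny + 9y^2 is a perfect-square trinomial: the outer terms are (2n)^2 and (3y)^2, and the cross term is -2·2n·3y.
So 4n^2 - 12ny + 9y^2 = (2n - 3y)^2 ≥ 0.

(2n - 3y)^2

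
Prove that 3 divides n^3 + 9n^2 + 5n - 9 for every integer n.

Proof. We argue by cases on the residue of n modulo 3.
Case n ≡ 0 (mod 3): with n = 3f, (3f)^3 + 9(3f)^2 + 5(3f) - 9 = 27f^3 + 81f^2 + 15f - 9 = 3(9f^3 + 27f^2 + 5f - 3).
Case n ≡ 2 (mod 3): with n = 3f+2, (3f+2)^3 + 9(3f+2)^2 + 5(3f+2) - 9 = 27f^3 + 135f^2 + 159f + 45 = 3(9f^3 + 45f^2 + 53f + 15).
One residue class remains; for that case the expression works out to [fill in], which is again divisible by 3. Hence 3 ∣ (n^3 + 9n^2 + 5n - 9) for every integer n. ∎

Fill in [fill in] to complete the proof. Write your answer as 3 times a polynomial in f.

3(9f^3 + 36f^2 + 26f + 2)

The residues treated are {0, 2}, so the missing case is n ≡ 1 (mod 3); write n = 3f+1.
Then (3f+1)^3 + 9(3f+1)^2 + 5(3f+1) - 9 = 27f^3 + 108f^2 + 78f + 6 = 3(9f^3 + 36f^2 + 26f + 2).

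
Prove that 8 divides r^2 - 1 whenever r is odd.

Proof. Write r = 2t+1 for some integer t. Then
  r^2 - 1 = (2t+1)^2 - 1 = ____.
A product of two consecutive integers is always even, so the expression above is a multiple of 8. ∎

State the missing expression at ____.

(2t+1)^2 - 1 = 4t^2 + 4t + 1 - 1 = 4t^2 + 4t = 4t(t+1).
Since t and t+1 are consecutive, t(t+1) is even, and 4·(even) is a multiple of 8.

4t(t + 1)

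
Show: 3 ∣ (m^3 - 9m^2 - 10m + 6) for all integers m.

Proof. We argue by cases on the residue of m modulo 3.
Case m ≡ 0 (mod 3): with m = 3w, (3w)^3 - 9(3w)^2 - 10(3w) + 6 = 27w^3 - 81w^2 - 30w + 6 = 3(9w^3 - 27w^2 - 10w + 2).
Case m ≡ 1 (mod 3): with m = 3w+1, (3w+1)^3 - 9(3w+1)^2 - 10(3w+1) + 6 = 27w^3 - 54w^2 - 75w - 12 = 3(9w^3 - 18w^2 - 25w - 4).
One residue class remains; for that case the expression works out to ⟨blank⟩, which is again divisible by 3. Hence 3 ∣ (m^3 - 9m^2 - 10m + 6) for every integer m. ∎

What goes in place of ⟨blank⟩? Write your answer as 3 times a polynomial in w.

3(9w^3 - 9w^2 - 34w - 14)

The residues treated are {0, 1}, so the missing case is m ≡ 2 (mod 3); write m = 3w+2.
Then (3w+2)^3 - 9(3w+2)^2 - 10(3w+2) + 6 = 27w^3 - 27w^2 - 102w - 42 = 3(9w^3 - 9w^2 - 34w - 14).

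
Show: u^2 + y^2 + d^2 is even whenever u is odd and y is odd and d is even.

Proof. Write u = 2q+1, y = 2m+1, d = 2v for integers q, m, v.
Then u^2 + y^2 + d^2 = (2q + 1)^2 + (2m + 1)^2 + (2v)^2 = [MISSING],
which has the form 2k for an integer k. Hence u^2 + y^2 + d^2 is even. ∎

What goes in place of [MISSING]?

2(2m^2 + 2m + 2q^2 + 2q + 2v^2 + 1)

(2q + 1)^2 + (2m + 1)^2 + (2v)^2 = 4m^2 + 4m + 4q^2 + 4q + 4v^2 + 2
= 2(2m^2 + 2m + 2q^2 + 2q + 2v^2 + 1).
Since 2m^2 + 2m + 2q^2 + 2q + 2v^2 + 1 is an integer, the sum of squares is of the form 2k for an integer k.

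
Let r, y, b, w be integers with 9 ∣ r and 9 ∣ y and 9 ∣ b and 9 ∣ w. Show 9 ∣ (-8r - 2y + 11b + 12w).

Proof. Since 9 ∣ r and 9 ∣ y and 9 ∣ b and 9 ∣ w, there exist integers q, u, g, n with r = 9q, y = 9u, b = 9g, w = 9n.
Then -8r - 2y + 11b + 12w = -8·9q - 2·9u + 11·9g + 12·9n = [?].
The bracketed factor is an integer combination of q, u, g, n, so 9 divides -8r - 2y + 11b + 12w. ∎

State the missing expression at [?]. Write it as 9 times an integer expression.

Pull the common 9 out of every term: -8·9q - 2·9u + 11·9g + 12·9n = 9(11g + 12n - 8q - 2u).
11g + 12n - 8q - 2u is an integer, which exhibits the divisibility.

9(11g + 12n - 8q - 2u)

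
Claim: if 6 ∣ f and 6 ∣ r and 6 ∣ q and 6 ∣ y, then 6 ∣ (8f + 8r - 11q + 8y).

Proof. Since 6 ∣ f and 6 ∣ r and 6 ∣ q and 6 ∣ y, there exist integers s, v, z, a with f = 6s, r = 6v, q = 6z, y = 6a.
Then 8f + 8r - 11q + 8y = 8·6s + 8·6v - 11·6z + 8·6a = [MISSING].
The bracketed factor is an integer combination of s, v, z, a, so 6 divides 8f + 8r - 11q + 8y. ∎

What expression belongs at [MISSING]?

6(8a + 8s + 8v - 11z)

Each term has a factor of 6: 8·6s + 8·6v - 11·6z + 8·6a = 6·(8a + 8s + 8v - 11z).
Since 8a + 8s + 8v - 11z is an integer, 6 ∣ (8f + 8r - 11q + 8y).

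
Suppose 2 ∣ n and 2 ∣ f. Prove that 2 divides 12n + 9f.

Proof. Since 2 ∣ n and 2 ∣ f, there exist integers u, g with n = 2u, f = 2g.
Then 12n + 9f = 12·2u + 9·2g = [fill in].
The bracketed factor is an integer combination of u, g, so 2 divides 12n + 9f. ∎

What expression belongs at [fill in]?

2(9g + 12u)

Each term has a factor of 2: 12·2u + 9·2g = 2·(9g + 12u).
Since 9g + 12u is an integer, 2 ∣ (12n + 9f).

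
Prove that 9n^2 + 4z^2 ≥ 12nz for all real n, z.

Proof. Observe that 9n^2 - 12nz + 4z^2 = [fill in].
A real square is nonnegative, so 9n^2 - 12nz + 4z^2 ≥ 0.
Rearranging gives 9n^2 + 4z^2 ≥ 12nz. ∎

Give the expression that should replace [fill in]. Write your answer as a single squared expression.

(3n - 2z)^2

The leading and trailing coefficients are 3^2 and 2^2, and 12 = 2·3·2, so the trinomial is (3n - 2z)^2.
Hence 9n^2 - 12nz + 4z^2 ≥ 0.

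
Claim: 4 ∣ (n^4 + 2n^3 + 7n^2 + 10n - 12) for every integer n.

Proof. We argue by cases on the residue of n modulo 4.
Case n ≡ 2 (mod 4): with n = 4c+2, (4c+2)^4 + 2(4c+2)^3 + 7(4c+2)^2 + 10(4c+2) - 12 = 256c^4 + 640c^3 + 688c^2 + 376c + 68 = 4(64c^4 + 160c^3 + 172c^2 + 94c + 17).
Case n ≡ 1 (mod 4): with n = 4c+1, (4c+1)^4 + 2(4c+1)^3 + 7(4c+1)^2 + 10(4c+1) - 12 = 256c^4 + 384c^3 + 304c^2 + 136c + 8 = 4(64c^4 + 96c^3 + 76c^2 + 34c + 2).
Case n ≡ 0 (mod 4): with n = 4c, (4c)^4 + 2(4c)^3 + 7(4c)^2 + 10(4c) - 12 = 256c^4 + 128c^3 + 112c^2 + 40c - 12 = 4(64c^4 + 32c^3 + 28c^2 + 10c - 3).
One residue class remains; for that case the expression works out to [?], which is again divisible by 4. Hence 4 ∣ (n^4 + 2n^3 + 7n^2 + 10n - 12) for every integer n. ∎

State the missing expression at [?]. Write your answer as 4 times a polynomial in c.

4(64c^4 + 224c^3 + 316c^2 + 214c + 54)

The residues treated are {2, 1, 0}, so the missing case is n ≡ 3 (mod 4); write n = 4c+3.
Then (4c+3)^4 + 2(4c+3)^3 + 7(4c+3)^2 + 10(4c+3) - 12 = 256c^4 + 896c^3 + 1264c^2 + 856c + 216 = 4(64c^4 + 224c^3 + 316c^2 + 214c + 54).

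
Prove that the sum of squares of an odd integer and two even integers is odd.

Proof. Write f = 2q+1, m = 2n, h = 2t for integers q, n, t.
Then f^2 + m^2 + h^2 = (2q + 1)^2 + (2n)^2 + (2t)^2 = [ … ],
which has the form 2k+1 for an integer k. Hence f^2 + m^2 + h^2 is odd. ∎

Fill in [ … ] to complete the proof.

2(2n^2 + 2q^2 + 2q + 2t^2) + 1

(2q + 1)^2 + (2n)^2 + (2t)^2 = 4n^2 + 4q^2 + 4q + 4t^2 + 1
= 2(2n^2 + 2q^2 + 2q + 2t^2) + 1.
Since 2n^2 + 2q^2 + 2q + 2t^2 is an integer, the sum of squares is of the form 2k+1 for an integer k.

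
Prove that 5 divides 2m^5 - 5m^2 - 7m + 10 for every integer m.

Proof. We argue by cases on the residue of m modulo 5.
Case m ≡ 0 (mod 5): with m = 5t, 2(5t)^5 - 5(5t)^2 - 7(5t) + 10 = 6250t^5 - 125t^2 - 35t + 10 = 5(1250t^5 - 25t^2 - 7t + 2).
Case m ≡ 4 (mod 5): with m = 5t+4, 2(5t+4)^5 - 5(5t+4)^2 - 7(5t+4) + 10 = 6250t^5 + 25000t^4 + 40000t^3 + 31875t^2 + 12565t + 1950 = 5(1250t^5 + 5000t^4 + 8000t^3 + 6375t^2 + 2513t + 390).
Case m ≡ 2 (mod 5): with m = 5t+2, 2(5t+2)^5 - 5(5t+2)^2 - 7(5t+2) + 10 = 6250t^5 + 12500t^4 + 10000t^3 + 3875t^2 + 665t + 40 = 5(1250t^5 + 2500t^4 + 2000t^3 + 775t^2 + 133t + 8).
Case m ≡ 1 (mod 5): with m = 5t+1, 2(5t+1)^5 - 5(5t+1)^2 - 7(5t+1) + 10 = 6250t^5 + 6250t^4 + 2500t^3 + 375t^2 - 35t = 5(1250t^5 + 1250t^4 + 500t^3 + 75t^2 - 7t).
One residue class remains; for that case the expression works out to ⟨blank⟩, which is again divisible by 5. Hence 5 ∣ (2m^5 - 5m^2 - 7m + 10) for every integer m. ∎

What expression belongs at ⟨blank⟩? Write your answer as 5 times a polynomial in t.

5(1250t^5 + 3750t^4 + 4500t^3 + 2675t^2 + 773t + 86)

The residues treated are {0, 4, 2, 1}, so the missing case is m ≡ 3 (mod 5); write m = 5t+3.
Then 2(5t+3)^5 - 5(5t+3)^2 - 7(5t+3) + 10 = 6250t^5 + 18750t^4 + 22500t^3 + 13375t^2 + 3865t + 430 = 5(1250t^5 + 3750t^4 + 4500t^3 + 2675t^2 + 773t + 86).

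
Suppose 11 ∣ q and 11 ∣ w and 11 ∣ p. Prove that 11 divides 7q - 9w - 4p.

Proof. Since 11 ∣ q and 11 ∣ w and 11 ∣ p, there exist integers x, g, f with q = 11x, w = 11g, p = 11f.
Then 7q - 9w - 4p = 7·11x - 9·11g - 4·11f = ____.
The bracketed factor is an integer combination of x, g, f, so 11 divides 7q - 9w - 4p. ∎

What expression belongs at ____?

11(-4f - 9g + 7x)

Each term has a factor of 11: 7·11x - 9·11g - 4·11f = 11·(-4f - 9g + 7x).
Since -4f - 9g + 7x is an integer, 11 ∣ (7q - 9w - 4p).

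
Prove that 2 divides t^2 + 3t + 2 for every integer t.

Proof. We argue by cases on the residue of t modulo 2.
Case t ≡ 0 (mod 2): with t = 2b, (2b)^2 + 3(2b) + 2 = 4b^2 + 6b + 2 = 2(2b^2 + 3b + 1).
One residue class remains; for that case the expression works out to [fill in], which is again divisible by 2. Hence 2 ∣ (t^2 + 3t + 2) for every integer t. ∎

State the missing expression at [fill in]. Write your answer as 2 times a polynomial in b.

2(2b^2 + 5b + 3)

The residues treated are {0}, so the missing case is t ≡ 1 (mod 2); write t = 2b+1.
Then (2b+1)^2 + 3(2b+1) + 2 = 4b^2 + 10b + 6 = 2(2b^2 + 5b + 3).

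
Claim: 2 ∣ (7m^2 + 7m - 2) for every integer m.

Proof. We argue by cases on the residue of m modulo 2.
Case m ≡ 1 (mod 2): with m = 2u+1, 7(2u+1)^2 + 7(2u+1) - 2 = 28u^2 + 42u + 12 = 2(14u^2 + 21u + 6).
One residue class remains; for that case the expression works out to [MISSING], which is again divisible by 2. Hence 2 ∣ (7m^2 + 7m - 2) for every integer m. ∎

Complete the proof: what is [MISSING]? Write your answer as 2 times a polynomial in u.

Only m ≡ 0 (mod 2) is unaccounted for. Put m = 2u:
7(2u)^2 + 7(2u) - 2 expands to 28u^2 + 14u - 2,
and factoring out 2 leaves 2(14u^2 + 7u - 1).

2(14u^2 + 7u - 1)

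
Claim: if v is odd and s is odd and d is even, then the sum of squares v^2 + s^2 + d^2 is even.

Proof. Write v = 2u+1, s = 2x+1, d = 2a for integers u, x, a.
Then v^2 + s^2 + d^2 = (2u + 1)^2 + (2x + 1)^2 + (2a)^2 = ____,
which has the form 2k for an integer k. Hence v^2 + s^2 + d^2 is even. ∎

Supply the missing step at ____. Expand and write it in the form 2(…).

Expanding: (2u + 1)^2 + (2x + 1)^2 + (2a)^2 = 4a^2 + 4u^2 + 4u + 4x^2 + 4x + 2.
Every term is even; pulling out the factor of 2 gives 2(2a^2 + 2u^2 + 2u + 2x^2 + 2x + 1).

2(2a^2 + 2u^2 + 2u + 2x^2 + 2x + 1)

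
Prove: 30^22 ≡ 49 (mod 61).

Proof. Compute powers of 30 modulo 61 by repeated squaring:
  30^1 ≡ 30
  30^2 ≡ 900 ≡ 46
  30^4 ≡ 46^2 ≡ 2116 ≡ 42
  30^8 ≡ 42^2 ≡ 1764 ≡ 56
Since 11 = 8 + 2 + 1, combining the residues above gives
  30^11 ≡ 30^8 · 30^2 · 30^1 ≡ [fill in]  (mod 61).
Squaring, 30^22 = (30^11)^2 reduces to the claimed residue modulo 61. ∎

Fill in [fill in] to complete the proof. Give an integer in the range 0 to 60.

54

30^8 · 30^2 · 30^1 ≡ 56 · 46 · 30 = 77280.
77280 mod 61 = 54, so 30^11 ≡ 54 (mod 61).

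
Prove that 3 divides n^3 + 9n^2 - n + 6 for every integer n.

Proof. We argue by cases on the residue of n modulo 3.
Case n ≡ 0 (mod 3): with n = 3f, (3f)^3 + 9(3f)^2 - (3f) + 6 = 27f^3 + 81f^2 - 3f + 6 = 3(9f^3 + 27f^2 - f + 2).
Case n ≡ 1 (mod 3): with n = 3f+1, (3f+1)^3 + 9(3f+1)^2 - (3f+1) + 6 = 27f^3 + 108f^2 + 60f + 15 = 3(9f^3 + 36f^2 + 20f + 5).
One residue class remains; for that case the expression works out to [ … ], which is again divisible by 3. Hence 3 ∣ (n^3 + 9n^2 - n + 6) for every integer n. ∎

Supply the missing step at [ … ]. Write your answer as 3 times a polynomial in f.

3(9f^3 + 45f^2 + 47f + 16)

Only n ≡ 2 (mod 3) is unaccounted for. Put n = 3f+2:
(3f+2)^3 + 9(3f+2)^2 - (3f+2) + 6 expands to 27f^3 + 135f^2 + 141f + 48,
and factoring out 3 leaves 3(9f^3 + 45f^2 + 47f + 16).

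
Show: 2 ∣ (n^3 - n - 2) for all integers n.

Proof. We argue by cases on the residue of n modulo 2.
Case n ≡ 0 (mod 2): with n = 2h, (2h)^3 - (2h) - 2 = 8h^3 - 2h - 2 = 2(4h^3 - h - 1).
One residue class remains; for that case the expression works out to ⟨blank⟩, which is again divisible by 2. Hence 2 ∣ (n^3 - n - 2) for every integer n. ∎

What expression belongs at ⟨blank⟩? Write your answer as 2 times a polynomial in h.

2(4h^3 + 6h^2 + 2h - 1)

Only n ≡ 1 (mod 2) is unaccounted for. Put n = 2h+1:
(2h+1)^3 - (2h+1) - 2 expands to 8h^3 + 12h^2 + 4h - 2,
and factoring out 2 leaves 2(4h^3 + 6h^2 + 2h - 1).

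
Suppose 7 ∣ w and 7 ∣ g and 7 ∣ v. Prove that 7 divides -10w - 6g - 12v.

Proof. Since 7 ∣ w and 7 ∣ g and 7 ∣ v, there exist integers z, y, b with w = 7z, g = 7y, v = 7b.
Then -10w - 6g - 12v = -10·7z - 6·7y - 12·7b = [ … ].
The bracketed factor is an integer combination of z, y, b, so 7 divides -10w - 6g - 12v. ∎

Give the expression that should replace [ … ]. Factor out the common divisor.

7(-12b - 6y - 10z)

Each term has a factor of 7: -10·7z - 6·7y - 12·7b = 7·(-12b - 6y - 10z).
Since -12b - 6y - 10z is an integer, 7 ∣ (-10w - 6g - 12v).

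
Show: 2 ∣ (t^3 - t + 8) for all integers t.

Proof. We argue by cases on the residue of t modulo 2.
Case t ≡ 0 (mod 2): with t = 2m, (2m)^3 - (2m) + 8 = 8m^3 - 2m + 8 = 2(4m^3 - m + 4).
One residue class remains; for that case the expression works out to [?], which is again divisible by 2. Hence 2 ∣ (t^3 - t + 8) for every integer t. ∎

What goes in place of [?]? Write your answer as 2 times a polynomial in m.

2(4m^3 + 6m^2 + 2m + 4)

The residues treated are {0}, so the missing case is t ≡ 1 (mod 2); write t = 2m+1.
Then (2m+1)^3 - (2m+1) + 8 = 8m^3 + 12m^2 + 4m + 8 = 2(4m^3 + 6m^2 + 2m + 4).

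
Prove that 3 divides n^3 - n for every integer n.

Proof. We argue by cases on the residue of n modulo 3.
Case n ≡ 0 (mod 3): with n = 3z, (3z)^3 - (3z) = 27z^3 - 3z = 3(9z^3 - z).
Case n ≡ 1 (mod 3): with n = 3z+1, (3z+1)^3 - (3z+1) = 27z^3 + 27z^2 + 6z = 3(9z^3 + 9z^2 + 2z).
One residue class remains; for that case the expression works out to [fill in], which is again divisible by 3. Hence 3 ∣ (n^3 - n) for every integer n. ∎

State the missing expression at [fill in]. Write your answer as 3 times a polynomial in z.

3(9z^3 + 18z^2 + 11z + 2)

The residues treated are {0, 1}, so the missing case is n ≡ 2 (mod 3); write n = 3z+2.
Then (3z+2)^3 - (3z+2) = 27z^3 + 54z^2 + 33z + 6 = 3(9z^3 + 18z^2 + 11z + 2).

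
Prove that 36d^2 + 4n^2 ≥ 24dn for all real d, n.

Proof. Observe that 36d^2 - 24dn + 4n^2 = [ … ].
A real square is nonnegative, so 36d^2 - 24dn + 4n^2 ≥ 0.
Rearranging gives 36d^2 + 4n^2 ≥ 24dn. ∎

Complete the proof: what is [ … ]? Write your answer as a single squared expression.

The leading and trailing coefficients are 6^2 and 2^2, and 24 = 2·6·2, so the trinomial is (6d - 2n)^2.
Hence 36d^2 - 24dn + 4n^2 ≥ 0.

(6d - 2n)^2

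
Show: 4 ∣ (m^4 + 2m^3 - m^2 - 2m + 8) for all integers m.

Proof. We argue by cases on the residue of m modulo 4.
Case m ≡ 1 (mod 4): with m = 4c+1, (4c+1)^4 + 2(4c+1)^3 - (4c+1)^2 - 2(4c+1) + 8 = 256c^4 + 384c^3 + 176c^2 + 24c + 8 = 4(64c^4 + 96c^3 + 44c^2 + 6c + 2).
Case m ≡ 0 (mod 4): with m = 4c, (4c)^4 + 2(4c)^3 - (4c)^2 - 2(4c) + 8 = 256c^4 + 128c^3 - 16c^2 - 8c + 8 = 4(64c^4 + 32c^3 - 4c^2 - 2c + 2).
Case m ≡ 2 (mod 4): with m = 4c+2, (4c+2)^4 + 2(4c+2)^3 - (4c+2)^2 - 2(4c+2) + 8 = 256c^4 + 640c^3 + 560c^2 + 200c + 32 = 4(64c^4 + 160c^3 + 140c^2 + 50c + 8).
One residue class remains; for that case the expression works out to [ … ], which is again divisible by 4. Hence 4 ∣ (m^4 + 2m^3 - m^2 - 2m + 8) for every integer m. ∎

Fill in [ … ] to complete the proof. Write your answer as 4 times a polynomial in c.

4(64c^4 + 224c^3 + 284c^2 + 154c + 32)

The residues treated are {1, 0, 2}, so the missing case is m ≡ 3 (mod 4); write m = 4c+3.
Then (4c+3)^4 + 2(4c+3)^3 - (4c+3)^2 - 2(4c+3) + 8 = 256c^4 + 896c^3 + 1136c^2 + 616c + 128 = 4(64c^4 + 224c^3 + 284c^2 + 154c + 32).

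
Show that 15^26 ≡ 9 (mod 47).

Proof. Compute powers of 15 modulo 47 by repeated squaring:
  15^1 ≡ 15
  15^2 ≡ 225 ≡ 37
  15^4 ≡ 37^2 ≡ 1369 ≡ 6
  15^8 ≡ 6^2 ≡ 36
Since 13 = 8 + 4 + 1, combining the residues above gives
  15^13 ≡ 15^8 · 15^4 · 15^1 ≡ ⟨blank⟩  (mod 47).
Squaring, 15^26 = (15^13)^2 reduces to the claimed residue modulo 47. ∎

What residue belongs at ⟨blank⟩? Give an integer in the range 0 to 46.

Multiply the listed residues: 36 · 6 · 15 = 216 → 3240.
Reducing modulo 47: 3240 = 68·47 + 44, so 15^13 ≡ 44.

44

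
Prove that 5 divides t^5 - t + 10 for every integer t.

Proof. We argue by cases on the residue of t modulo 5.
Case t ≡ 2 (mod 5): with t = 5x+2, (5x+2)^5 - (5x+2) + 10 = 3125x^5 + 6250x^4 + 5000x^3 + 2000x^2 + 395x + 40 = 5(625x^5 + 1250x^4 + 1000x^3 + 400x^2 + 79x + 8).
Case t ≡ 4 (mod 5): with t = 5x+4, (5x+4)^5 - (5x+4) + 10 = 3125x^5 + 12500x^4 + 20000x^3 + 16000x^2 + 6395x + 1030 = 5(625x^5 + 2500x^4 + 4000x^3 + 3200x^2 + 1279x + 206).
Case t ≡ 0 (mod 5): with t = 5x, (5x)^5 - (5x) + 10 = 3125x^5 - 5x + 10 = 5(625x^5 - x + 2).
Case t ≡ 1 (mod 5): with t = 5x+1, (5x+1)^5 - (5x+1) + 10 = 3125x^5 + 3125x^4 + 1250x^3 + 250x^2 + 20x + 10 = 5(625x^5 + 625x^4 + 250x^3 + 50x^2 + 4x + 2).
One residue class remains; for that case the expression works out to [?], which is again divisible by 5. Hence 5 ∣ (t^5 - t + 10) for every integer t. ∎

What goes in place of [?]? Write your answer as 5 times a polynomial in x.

5(625x^5 + 1875x^4 + 2250x^3 + 1350x^2 + 404x + 50)

The residues treated are {2, 4, 0, 1}, so the missing case is t ≡ 3 (mod 5); write t = 5x+3.
Then (5x+3)^5 - (5x+3) + 10 = 3125x^5 + 9375x^4 + 11250x^3 + 6750x^2 + 2020x + 250 = 5(625x^5 + 1875x^4 + 2250x^3 + 1350x^2 + 404x + 50).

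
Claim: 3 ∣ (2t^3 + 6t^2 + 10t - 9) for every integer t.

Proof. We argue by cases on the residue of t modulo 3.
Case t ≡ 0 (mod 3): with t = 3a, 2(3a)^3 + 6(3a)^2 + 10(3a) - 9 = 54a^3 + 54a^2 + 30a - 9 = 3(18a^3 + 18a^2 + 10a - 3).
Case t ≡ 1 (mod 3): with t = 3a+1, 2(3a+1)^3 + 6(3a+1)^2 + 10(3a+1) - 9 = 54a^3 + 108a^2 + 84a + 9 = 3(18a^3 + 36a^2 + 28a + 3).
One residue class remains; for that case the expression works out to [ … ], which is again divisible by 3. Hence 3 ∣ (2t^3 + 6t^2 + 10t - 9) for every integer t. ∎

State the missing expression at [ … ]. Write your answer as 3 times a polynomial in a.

The residues treated are {0, 1}, so the missing case is t ≡ 2 (mod 3); write t = 3a+2.
Then 2(3a+2)^3 + 6(3a+2)^2 + 10(3a+2) - 9 = 54a^3 + 162a^2 + 174a + 51 = 3(18a^3 + 54a^2 + 58a + 17).

3(18a^3 + 54a^2 + 58a + 17)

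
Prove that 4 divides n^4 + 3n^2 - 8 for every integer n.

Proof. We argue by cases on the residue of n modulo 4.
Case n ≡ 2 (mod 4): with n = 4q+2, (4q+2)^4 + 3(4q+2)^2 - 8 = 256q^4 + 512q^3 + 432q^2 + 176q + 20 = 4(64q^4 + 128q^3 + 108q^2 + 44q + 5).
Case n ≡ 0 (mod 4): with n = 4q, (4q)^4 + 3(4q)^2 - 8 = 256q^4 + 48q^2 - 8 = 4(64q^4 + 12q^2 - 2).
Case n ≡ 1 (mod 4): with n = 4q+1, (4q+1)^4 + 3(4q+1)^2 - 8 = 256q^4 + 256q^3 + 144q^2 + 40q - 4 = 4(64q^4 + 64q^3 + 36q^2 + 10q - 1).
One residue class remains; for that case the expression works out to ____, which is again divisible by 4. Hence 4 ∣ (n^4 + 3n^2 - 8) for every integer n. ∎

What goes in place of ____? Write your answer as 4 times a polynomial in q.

Only n ≡ 3 (mod 4) is unaccounted for. Put n = 4q+3:
(4q+3)^4 + 3(4q+3)^2 - 8 expands to 256q^4 + 768q^3 + 912q^2 + 504q + 100,
and factoring out 4 leaves 4(64q^4 + 192q^3 + 228q^2 + 126q + 25).

4(64q^4 + 192q^3 + 228q^2 + 126q + 25)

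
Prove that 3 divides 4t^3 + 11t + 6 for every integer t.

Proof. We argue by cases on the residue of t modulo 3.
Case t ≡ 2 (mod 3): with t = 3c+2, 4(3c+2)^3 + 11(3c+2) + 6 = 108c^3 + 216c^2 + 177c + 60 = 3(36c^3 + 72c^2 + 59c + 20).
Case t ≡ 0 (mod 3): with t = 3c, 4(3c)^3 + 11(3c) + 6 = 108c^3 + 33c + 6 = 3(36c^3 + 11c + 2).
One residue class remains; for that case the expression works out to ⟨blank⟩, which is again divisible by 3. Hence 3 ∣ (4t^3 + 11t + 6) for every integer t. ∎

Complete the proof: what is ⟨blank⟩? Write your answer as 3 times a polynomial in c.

3(36c^3 + 36c^2 + 23c + 7)

Only t ≡ 1 (mod 3) is unaccounted for. Put t = 3c+1:
4(3c+1)^3 + 11(3c+1) + 6 expands to 108c^3 + 108c^2 + 69c + 21,
and factoring out 3 leaves 3(36c^3 + 36c^2 + 23c + 7).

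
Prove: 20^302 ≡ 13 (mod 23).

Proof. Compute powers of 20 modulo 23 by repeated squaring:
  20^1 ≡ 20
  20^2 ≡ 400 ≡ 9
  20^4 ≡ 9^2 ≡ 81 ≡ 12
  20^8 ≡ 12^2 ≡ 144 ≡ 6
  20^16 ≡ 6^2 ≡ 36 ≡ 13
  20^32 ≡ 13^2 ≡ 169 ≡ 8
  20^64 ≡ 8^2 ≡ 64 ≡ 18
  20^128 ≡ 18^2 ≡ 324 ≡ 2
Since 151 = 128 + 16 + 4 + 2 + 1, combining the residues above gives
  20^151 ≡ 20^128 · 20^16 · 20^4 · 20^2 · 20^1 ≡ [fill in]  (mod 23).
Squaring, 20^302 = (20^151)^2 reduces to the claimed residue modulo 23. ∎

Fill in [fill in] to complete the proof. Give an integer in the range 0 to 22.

Multiply the listed residues: 2 · 13 · 12 · 9 · 20 = 26 → 312 → 2808 → 56160.
Reducing modulo 23: 56160 = 2441·23 + 17, so 20^151 ≡ 17.

17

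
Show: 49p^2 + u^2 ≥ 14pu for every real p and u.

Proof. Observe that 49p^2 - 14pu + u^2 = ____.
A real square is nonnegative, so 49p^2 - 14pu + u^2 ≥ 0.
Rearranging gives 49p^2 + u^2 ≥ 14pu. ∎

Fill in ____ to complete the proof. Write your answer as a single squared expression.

The leading and trailing coefficients are 7^2 and 1^2, and 14 = 2·7·1, so the trinomial is (7p - u)^2.
Hence 49p^2 - 14pu + u^2 ≥ 0.

(7p - u)^2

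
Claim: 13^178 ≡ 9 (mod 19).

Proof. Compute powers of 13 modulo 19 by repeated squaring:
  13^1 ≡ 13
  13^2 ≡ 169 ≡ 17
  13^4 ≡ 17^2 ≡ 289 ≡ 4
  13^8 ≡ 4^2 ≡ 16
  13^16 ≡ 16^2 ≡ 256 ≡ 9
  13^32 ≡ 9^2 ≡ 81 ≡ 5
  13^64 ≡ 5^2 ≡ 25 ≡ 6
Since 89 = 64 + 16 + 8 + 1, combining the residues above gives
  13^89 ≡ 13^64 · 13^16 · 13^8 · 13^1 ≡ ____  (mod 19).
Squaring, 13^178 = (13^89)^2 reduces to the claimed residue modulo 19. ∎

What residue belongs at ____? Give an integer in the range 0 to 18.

3

Multiply the listed residues: 6 · 9 · 16 · 13 = 54 → 864 → 11232.
Reducing modulo 19: 11232 = 591·19 + 3, so 13^89 ≡ 3.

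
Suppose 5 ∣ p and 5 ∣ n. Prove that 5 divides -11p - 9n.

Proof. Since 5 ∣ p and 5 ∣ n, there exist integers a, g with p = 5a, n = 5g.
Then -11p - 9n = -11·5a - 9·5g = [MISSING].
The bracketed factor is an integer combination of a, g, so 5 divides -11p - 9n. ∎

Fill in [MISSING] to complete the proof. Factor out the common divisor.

5(-11a - 9g)

Each term has a factor of 5: -11·5a - 9·5g = 5·(-11a - 9g).
Since -11a - 9g is an integer, 5 ∣ (-11p - 9n).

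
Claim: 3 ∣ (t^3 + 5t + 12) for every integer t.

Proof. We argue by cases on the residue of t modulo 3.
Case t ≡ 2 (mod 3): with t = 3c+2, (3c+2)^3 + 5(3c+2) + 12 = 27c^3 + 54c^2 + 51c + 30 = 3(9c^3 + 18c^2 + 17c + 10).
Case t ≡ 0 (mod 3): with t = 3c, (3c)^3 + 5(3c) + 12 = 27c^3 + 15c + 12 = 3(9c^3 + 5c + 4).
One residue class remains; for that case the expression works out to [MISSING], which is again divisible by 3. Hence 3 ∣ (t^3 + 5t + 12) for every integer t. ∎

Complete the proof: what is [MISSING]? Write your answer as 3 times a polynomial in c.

3(9c^3 + 9c^2 + 8c + 6)

Only t ≡ 1 (mod 3) is unaccounted for. Put t = 3c+1:
(3c+1)^3 + 5(3c+1) + 12 expands to 27c^3 + 27c^2 + 24c + 18,
and factoring out 3 leaves 3(9c^3 + 9c^2 + 8c + 6).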